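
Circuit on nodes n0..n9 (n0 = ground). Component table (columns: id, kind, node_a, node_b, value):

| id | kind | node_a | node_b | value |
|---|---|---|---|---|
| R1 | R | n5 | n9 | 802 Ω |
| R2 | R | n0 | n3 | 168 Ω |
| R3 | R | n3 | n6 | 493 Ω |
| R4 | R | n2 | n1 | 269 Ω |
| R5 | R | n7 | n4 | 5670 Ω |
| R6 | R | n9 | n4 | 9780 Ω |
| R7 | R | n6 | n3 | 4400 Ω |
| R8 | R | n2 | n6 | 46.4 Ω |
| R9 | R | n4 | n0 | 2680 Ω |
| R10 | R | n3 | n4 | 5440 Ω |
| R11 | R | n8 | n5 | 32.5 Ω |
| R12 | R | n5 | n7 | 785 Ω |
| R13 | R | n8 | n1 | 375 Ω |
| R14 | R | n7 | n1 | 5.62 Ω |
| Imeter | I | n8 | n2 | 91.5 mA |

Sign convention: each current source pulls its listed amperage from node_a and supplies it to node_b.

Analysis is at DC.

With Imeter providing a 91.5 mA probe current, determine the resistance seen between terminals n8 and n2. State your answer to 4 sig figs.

Apply KCL at each of the 9 non-ground nodes and solve the resulting linear system.
Node n1: branches {R4, R13, R14} → V_1 = -20.17
Node n2: branches {R4, R8, Imeter} → V_2 = 3.068
Node n3: branches {R2, R3, R7, R10} → V_3 = 0.5638
Node n4: branches {R5, R6, R9, R10} → V_4 = -8.994
Node n5: branches {R1, R11, R12} → V_5 = -41.97
Node n6: branches {R3, R7, R8} → V_6 = 2.830
Node n7: branches {R5, R12, R14} → V_7 = -20.31
Node n8: branches {R11, R13, Imeter} → V_8 = -42.97
Node n9: branches {R1, R6} → V_9 = -39.47

R_eq = 503.1 Ω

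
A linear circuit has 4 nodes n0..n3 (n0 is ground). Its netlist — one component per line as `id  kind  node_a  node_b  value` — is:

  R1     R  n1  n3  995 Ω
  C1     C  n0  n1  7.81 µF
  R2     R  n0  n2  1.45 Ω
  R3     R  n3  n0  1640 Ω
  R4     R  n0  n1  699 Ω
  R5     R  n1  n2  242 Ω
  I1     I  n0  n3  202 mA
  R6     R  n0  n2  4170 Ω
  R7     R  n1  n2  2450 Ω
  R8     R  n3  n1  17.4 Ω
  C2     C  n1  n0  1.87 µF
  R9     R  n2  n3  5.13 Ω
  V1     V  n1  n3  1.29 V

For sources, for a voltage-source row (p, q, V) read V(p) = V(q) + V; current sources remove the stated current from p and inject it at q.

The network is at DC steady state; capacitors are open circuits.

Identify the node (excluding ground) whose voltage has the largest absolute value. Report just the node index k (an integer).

1

Apply KCL at each of the 3 non-ground nodes and solve the resulting linear system.
Node n1: branches {R1, C1, R4, R5, R7, R8, C2, V1} → V_1 = 2.538
Node n2: branches {R2, R5, R6, R7, R9} → V_2 = 0.2864
Node n3: branches {R1, R3, I1, R8, R9, V1} → V_3 = 1.248
Source currents: i(V1)=-0.08929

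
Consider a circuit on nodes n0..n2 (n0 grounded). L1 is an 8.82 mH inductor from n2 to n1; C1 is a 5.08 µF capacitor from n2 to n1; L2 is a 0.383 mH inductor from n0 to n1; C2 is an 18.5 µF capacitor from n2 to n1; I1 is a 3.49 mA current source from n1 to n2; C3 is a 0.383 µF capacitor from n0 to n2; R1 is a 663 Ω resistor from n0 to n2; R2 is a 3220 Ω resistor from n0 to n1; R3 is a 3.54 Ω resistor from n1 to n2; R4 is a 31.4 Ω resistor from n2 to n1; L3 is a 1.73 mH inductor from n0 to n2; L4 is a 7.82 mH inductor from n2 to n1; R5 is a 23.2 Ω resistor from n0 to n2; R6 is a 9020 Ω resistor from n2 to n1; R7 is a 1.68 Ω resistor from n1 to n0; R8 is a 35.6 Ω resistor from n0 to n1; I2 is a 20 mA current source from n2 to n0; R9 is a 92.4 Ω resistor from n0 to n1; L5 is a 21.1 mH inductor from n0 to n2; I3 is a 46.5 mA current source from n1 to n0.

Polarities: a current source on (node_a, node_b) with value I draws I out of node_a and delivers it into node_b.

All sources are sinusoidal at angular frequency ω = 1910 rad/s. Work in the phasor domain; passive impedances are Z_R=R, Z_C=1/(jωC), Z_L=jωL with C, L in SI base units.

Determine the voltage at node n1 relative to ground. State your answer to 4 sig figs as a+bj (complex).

Element admittances at ω=1910 rad/s:
  Y(L1) = 0.000-0.05936j S between n2,n1
  Y(C1) = 0.000+0.009703j S between n2,n1
  Y(L2) = 0.000-1.367j S between n0,n1
  Y(C2) = 0.000+0.03533j S between n2,n1
  I1: injects 0.00349 A into n2 (from n1)
  Y(C3) = 0.000+0.0007315j S between n0,n2
  Y(R1) = 0.001508+0.000j S between n0,n2
  Y(R2) = 0.0003106+0.000j S between n0,n1
  Y(R3) = 0.2825+0.000j S between n1,n2
  Y(R4) = 0.03185+0.000j S between n2,n1
  Y(L3) = 0.000-0.3026j S between n0,n2
  Y(L4) = 0.000-0.06695j S between n2,n1
  Y(R5) = 0.04310+0.000j S between n0,n2
  Y(R6) = 0.0001109+0.000j S between n2,n1
  Y(R7) = 0.5952+0.000j S between n1,n0
  Y(R8) = 0.02809+0.000j S between n0,n1
  I2: injects 0.02 A into n0 (from n2)
  Y(R9) = 0.01082+0.000j S between n0,n1
  Y(L5) = 0.000-0.02481j S between n0,n2
  I3: injects 0.0465 A into n0 (from n1)
Assemble and solve the 2×2 MNA system:
  V(n1)=-0.01257-0.03206j  V(n2)=-0.01553-0.04287j

-0.01257-0.03206j V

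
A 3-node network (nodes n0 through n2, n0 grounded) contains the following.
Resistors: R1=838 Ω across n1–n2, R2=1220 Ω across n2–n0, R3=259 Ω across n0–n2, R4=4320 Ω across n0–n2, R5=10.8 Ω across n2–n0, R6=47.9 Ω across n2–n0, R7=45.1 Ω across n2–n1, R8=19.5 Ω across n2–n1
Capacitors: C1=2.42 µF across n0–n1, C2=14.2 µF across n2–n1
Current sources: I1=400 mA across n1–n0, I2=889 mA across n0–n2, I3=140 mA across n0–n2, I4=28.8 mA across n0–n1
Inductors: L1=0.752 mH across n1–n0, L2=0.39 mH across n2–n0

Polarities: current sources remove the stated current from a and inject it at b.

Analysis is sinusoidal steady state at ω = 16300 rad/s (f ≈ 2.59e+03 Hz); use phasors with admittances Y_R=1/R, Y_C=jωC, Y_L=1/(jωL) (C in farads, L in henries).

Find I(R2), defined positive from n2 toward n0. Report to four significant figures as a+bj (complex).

0.001093+0.001675j A

Apply KCL at each of the 2 non-ground nodes and solve the resulting linear system.
Node n1: branches {R1, C1, I1, C2, L1, R7, R8, I4} → V_1 = 0.7656+4.236j
Node n2: branches {R1, I2, R2, C2, R3, R4, L2, I3, R5, R6, R7, R8} → V_2 = 1.333+2.044j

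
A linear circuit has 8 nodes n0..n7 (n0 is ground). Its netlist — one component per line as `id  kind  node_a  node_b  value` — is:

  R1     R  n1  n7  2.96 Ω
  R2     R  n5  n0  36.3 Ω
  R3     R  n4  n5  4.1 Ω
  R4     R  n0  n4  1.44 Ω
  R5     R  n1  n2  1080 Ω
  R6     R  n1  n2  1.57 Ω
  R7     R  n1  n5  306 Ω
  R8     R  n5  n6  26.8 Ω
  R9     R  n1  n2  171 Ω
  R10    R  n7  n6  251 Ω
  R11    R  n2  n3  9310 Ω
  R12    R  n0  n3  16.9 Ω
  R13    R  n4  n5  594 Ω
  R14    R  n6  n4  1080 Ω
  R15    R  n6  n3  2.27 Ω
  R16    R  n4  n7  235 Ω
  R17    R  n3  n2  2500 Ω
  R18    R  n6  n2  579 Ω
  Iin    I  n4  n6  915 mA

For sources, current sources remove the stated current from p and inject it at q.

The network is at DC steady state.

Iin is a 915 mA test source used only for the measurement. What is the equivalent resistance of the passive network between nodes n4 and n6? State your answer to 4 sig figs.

R_eq = 11.77 Ω

MNA unknowns: 7 node voltages V₁..V_7
R1: Y=0.3378 on G[1,7]
R2: Y=0.02755 on G[5,0]
R3: Y=0.2439 on G[4,5]
R4: Y=0.6944 on G[0,4]
R5: Y=0.0009259 on G[1,2]
R6: Y=0.6369 on G[1,2]
R7: Y=0.003268 on G[1,5]
R8: Y=0.03731 on G[5,6]
R9: Y=0.005848 on G[1,2]
R10: Y=0.003984 on G[7,6]
R11: Y=0.0001074 on G[2,3]
R12: Y=0.05917 on G[0,3]
R13: Y=0.001684 on G[4,5]
R14: Y=0.0009259 on G[6,4]
R15: Y=0.4405 on G[6,3]
R16: Y=0.004255 on G[4,7]
R17: Y=0.0004000 on G[3,2]
R18: Y=0.001727 on G[6,2]
Iin: z[4]−=0.915, z[6]+=0.915
solve → V1=4.385, V2=4.404, V3=8.808, V4=-0.7754, V5=0.6276, V6=9.996, V7=4.386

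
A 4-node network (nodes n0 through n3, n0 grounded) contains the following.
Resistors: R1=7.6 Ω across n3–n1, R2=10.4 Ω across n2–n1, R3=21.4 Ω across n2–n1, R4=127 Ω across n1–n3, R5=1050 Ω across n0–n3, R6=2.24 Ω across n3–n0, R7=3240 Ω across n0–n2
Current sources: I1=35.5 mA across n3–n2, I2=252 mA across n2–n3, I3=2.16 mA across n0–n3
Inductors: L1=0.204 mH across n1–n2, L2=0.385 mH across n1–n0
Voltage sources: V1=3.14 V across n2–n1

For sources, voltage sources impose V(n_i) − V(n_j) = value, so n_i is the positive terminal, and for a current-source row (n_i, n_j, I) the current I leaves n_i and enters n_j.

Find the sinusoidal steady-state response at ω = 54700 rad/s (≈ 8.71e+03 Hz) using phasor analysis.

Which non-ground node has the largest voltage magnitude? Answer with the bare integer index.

2

Apply KCL at each of the 3 non-ground nodes and solve the resulting linear system.
Node n1: branches {R1, L1, R2, L2, R3, R4, V1} → V_1 = -1.295-0.5769j
Node n2: branches {I1, L1, R2, I2, R3, R7, V1} → V_2 = 1.845-0.5769j
Node n3: branches {R1, I1, I2, R4, R5, R6, I3} → V_3 = 0.06479-0.1371j
Source currents: i(V1)=-0.6657+0.2816j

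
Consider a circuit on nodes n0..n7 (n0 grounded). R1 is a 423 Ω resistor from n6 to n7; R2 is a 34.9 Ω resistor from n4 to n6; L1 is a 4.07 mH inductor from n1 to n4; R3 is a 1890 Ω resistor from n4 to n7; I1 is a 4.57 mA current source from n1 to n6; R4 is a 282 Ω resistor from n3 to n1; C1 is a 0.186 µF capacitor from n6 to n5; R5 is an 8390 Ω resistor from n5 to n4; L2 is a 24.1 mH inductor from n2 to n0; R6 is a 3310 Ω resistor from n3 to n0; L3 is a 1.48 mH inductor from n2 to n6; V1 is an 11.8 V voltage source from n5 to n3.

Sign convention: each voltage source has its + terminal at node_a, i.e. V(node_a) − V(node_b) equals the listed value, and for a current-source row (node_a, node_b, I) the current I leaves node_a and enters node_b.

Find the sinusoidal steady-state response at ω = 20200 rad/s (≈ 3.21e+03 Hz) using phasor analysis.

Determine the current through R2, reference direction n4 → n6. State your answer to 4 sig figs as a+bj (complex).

-0.02926-0.01576j A

MNA unknowns: 7 node voltages V₁..V_7 plus 1 source current (V1)
R1: Y=0.002364+0.000j on G[6,7]
R2: Y=0.02865+0.000j on G[4,6]
L1: Y=0.000-0.01216j on G[1,4]
R3: Y=0.0005291+0.000j on G[4,7]
I1: z[1]−=0.00457, z[6]+=0.00457
R4: Y=0.003546+0.000j on G[3,1]
C1: Y=0.000+0.003757j on G[6,5]
R5: Y=0.0001192+0.000j on G[5,4]
L2: Y=0.000-0.002054j on G[2,0]
R6: Y=0.0003021+0.000j on G[3,0]
L3: Y=0.000-0.03345j on G[2,6]
V1: row V5−V3=11.8, i_V1 at 5,3
solve → V1=-0.7218-1.799j, V2=-0.8946+1.177j, V3=-8.002-6.083j, V4=-1.971+0.6992j, V5=3.798-6.083j, V6=-0.9496+1.249j, V7=-1.136+1.149j
aux → i_V1=-0.02824-0.01703j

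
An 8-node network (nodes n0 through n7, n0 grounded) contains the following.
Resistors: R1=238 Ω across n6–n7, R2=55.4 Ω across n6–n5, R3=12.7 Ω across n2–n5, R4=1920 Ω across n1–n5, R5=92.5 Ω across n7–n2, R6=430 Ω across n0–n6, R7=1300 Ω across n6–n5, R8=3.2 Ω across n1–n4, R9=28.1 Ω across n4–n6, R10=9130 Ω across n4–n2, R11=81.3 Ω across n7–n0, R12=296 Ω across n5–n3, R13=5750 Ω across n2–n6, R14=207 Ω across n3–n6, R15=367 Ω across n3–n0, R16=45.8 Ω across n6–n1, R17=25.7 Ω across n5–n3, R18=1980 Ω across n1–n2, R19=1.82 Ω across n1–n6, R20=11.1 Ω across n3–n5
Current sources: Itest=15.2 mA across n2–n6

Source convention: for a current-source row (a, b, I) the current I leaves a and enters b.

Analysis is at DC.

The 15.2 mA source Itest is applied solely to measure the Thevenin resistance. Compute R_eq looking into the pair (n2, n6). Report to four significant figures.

R_eq = 43.13 Ω

Apply KCL at each of the 7 non-ground nodes and solve the resulting linear system.
Node n1: branches {R4, R8, R16, R18, R19} → V_1 = 0.3799
Node n2: branches {R3, R5, R10, R13, R18, Itest} → V_2 = -0.2745
Node n3: branches {R12, R14, R15, R17, R20} → V_3 = -0.09927
Node n4: branches {R8, R9, R10} → V_4 = 0.3798
Node n5: branches {R2, R3, R4, R7, R12, R17, R20} → V_5 = -0.1188
Node n6: branches {R1, R2, R6, R7, R9, R13, R14, R16, R19, Itest} → V_6 = 0.3810
Node n7: branches {R1, R5, R11} → V_7 = -0.05004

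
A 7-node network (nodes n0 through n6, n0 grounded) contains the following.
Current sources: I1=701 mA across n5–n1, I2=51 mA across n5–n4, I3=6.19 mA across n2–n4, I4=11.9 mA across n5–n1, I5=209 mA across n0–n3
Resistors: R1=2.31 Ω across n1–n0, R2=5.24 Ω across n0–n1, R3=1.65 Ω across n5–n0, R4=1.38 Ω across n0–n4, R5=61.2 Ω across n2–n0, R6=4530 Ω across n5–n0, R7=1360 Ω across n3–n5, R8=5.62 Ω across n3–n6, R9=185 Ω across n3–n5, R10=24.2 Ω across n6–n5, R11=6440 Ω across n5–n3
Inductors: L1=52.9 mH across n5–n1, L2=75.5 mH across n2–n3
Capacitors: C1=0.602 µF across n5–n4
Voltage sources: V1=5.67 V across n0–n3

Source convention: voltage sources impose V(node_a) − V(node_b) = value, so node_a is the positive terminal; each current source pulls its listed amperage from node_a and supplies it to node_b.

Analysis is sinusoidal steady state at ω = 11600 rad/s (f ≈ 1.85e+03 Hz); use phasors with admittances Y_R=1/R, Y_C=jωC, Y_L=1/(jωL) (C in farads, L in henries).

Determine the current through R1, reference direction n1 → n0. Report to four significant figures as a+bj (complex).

Element admittances at ω=11600 rad/s:
  I1: injects 0.701 A into n1 (from n5)
  I2: injects 0.051 A into n4 (from n5)
  Y(R1) = 0.4329+0.000j S between n1,n0
  Y(R2) = 0.1908+0.000j S between n0,n1
  Y(R3) = 0.6061+0.000j S between n5,n0
  Y(L1) = 0.000-0.001630j S between n5,n1
  Y(R4) = 0.7246+0.000j S between n0,n4
  Y(R5) = 0.01634+0.000j S between n2,n0
  Y(R6) = 0.0002208+0.000j S between n5,n0
  Y(C1) = 0.000+0.006983j S between n5,n4
  Y(R7) = 0.0007353+0.000j S between n3,n5
  Y(R8) = 0.1779+0.000j S between n3,n6
  I3: injects 0.00619 A into n4 (from n2)
  Y(L2) = 0.000-0.001142j S between n2,n3
  Y(R9) = 0.005405+0.000j S between n3,n5
  Y(R10) = 0.04132+0.000j S between n6,n5
  Y(R11) = 0.0001553+0.000j S between n5,n3
  I4: injects 0.0119 A into n1 (from n5)
  I5: injects 0.209 A into n3 (from n0)
  V1: constraint V(n0)−V(n3) = 5.67
Assemble and solve the 7×7 MNA system:
  V(n1)=1.143+0.006988j  V(n2)=-0.4045+0.3679j  V(n3)=-5.670+0.000j  V(n4)=0.07867-0.01552j  V(n5)=-1.532+0.01066j  V(n6)=-4.890+0.002009j
  i(V1)=-0.3743+0.005588j

0.4948+0.003025j A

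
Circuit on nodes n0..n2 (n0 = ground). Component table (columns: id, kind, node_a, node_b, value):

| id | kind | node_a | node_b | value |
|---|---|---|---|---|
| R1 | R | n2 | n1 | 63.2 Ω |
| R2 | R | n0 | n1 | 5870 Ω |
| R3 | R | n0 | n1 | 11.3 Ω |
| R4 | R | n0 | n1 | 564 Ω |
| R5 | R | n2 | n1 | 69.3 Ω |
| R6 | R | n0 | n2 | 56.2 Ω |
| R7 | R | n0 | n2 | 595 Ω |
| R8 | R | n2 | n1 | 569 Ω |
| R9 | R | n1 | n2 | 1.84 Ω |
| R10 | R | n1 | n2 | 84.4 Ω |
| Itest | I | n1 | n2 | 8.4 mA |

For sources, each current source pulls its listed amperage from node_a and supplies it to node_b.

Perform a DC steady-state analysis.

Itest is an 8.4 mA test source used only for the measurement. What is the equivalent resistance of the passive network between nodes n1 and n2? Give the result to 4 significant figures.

R_eq = 1.657 Ω

Element admittances at DC:
  Y(R1) = 0.01582 S between n2,n1
  Y(R2) = 0.0001704 S between n0,n1
  Y(R3) = 0.08850 S between n0,n1
  Y(R4) = 0.001773 S between n0,n1
  Y(R5) = 0.01443 S between n2,n1
  Y(R6) = 0.01779 S between n0,n2
  Y(R7) = 0.001681 S between n0,n2
  Y(R8) = 0.001757 S between n2,n1
  Y(R9) = 0.5435 S between n1,n2
  Y(R10) = 0.01185 S between n1,n2
  Itest: injects 0.0084 A into n2 (from n1)
Assemble and solve the 2×2 MNA system:
  V(n1)=-0.002467  V(n2)=0.01146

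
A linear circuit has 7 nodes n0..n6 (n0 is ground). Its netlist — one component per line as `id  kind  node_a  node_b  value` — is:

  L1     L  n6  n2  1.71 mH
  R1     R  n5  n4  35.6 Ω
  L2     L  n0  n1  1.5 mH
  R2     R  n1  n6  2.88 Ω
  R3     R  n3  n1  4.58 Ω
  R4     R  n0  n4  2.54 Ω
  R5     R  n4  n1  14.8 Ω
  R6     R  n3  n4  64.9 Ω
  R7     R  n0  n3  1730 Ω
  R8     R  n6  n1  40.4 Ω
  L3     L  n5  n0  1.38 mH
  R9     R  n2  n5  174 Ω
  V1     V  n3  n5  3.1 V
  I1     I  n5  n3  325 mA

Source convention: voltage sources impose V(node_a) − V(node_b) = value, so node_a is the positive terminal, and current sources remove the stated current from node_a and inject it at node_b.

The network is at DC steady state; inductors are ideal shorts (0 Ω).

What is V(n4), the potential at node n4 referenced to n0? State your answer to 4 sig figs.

Element admittances at DC:
  L1: short n6↔n2 (DC inductor)
  Y(R1) = 0.02809 S between n5,n4
  L2: short n0↔n1 (DC inductor)
  Y(R2) = 0.3472 S between n1,n6
  Y(R3) = 0.2183 S between n3,n1
  Y(R4) = 0.3937 S between n0,n4
  Y(R5) = 0.06757 S between n4,n1
  Y(R6) = 0.01541 S between n3,n4
  Y(R7) = 0.0005780 S between n0,n3
  Y(R8) = 0.02475 S between n6,n1
  L3: short n5↔n0 (DC inductor)
  Y(R9) = 0.005747 S between n2,n5
  V1: constraint V(n3)−V(n5) = 3.1
  I1: injects 0.325 A into n3 (from n5)
Assemble and solve the 10×10 MNA system:
  V(n1)=0.000  V(n2)=0.000  V(n3)=3.100  V(n4)=0.09463  V(n5)=0.000  V(n6)=0.000
  i(L1)=0.000  i(L2)=-0.6832  i(L3)=-0.7223  i(V1)=-0.4000

0.09463 V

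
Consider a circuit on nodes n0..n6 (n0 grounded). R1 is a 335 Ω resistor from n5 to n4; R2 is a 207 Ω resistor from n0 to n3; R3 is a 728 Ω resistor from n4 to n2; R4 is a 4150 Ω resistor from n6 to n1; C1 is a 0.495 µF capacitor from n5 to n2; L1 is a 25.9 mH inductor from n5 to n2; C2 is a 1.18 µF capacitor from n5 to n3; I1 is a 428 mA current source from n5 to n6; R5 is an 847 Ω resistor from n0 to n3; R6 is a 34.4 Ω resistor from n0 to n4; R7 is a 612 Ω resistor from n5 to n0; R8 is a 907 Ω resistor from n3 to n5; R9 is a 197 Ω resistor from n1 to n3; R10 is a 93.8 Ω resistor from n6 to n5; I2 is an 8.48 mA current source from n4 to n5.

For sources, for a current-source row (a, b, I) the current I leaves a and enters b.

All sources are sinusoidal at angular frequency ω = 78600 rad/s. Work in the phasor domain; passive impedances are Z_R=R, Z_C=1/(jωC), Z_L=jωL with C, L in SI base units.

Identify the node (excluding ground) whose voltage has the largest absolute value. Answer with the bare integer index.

6

Element admittances at ω=78600 rad/s:
  Y(R1) = 0.002985+0.000j S between n5,n4
  Y(R2) = 0.004831+0.000j S between n0,n3
  Y(R3) = 0.001374+0.000j S between n4,n2
  Y(R4) = 0.0002410+0.000j S between n6,n1
  Y(C1) = 0.000+0.03891j S between n5,n2
  Y(L1) = 0.000-0.0004912j S between n5,n2
  Y(C2) = 0.000+0.09275j S between n5,n3
  I1: injects 0.428 A into n6 (from n5)
  Y(R5) = 0.001181+0.000j S between n0,n3
  Y(R6) = 0.02907+0.000j S between n0,n4
  Y(R7) = 0.001634+0.000j S between n5,n0
  Y(R8) = 0.001103+0.000j S between n3,n5
  Y(R9) = 0.005076+0.000j S between n1,n3
  Y(R10) = 0.01066+0.000j S between n6,n5
  I2: injects 0.00848 A into n5 (from n4)
Assemble and solve the 6×6 MNA system:
  V(n1)=2.427-0.02691j  V(n2)=0.6418+0.05519j  V(n3)=0.6463-0.02938j  V(n4)=-0.1698+0.004604j  V(n5)=0.6436+0.02617j  V(n6)=39.94+0.02499j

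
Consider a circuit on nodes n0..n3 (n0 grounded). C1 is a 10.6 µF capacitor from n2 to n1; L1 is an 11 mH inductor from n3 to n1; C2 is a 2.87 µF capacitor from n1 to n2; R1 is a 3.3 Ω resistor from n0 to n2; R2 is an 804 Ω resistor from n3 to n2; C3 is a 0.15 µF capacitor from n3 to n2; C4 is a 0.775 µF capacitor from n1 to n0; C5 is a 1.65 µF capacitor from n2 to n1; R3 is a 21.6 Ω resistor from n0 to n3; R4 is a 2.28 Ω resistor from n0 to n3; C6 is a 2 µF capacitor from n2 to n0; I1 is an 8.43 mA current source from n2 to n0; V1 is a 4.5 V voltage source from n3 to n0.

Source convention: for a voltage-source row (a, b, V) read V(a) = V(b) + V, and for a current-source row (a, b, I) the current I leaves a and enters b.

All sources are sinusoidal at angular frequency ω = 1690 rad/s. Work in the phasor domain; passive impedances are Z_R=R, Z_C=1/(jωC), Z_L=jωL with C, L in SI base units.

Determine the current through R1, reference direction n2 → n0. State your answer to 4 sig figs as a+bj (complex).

0.03642+0.2235j A

Element admittances at ω=1690 rad/s:
  Y(C1) = 0.000+0.01791j S between n2,n1
  Y(L1) = 0.000-0.05379j S between n3,n1
  Y(C2) = 0.000+0.004850j S between n1,n2
  Y(R1) = 0.3030+0.000j S between n0,n2
  Y(R2) = 0.001244+0.000j S between n3,n2
  Y(C3) = 0.000+0.0002535j S between n3,n2
  Y(C4) = 0.000+0.001310j S between n1,n0
  Y(C5) = 0.000+0.002789j S between n2,n1
  Y(R3) = 0.04630+0.000j S between n0,n3
  Y(R4) = 0.4386+0.000j S between n0,n3
  Y(C6) = 0.000+0.003380j S between n2,n0
  I1: injects 0.00843 A into n0 (from n2)
  V1: constraint V(n3)−V(n0) = 4.5
Assemble and solve the 4×4 MNA system:
  V(n1)=8.875-0.6998j  V(n2)=0.1202+0.7375j  V(n3)=4.500+0.000j
  i(V1)=-2.225-0.2355j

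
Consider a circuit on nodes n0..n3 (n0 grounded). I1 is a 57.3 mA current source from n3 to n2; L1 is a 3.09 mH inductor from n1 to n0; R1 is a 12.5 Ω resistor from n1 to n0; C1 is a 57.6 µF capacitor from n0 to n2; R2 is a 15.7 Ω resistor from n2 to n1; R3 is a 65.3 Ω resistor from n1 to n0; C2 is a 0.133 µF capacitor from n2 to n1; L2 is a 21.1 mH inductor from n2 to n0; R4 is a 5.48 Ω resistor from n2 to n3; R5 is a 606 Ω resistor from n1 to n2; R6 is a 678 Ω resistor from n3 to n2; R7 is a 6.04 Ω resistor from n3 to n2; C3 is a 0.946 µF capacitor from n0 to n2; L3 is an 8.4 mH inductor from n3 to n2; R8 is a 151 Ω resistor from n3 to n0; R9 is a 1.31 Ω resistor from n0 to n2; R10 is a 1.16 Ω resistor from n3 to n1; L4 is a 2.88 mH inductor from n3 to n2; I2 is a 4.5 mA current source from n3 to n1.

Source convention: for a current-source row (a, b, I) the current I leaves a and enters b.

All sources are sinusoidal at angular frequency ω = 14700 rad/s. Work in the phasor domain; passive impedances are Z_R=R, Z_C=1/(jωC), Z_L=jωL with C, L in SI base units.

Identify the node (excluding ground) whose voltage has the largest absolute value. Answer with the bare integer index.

3

Element admittances at ω=14700 rad/s:
  I1: injects 0.0573 A into n2 (from n3)
  Y(L1) = 0.000-0.02202j S between n1,n0
  Y(R1) = 0.08000+0.000j S between n1,n0
  Y(C1) = 0.000+0.8467j S between n0,n2
  Y(R2) = 0.06369+0.000j S between n2,n1
  Y(R3) = 0.01531+0.000j S between n1,n0
  Y(C2) = 0.000+0.001955j S between n2,n1
  Y(L2) = 0.000-0.003224j S between n2,n0
  Y(R4) = 0.1825+0.000j S between n2,n3
  Y(R5) = 0.001650+0.000j S between n1,n2
  Y(R6) = 0.001475+0.000j S between n3,n2
  Y(R7) = 0.1656+0.000j S between n3,n2
  Y(C3) = 0.000+0.01391j S between n0,n2
  Y(L3) = 0.000-0.008098j S between n3,n2
  Y(R8) = 0.006623+0.000j S between n3,n0
  Y(R9) = 0.7634+0.000j S between n0,n2
  Y(R10) = 0.8621+0.000j S between n3,n1
  Y(L4) = 0.000-0.02362j S between n3,n2
  I2: injects 0.0045 A into n1 (from n3)
Assemble and solve the 3×3 MNA system:
  V(n1)=-0.08971-0.01566j  V(n2)=0.005339-0.006490j  V(n3)=-0.1124-0.01601j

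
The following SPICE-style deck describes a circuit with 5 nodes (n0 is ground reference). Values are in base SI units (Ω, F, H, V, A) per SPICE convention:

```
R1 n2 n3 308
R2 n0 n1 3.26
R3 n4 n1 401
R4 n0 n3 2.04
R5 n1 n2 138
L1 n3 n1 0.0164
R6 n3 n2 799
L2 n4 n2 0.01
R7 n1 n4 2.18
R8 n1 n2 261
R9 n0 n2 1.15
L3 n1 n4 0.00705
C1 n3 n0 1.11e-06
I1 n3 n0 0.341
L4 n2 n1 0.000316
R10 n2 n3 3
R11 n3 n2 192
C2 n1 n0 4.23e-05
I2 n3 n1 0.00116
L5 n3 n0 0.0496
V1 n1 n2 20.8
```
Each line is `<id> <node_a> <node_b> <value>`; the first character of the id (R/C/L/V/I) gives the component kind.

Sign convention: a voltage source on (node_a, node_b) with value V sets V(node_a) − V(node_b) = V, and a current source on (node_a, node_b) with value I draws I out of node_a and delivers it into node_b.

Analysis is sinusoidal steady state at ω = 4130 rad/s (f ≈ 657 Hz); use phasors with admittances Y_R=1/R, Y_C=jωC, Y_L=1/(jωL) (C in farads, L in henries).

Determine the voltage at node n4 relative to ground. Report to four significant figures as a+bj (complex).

15.70-0.8174j V

Element admittances at ω=4130 rad/s:
  Y(R1) = 0.003247+0.000j S between n2,n3
  Y(R2) = 0.3067+0.000j S between n0,n1
  Y(R3) = 0.002494+0.000j S between n4,n1
  Y(R4) = 0.4902+0.000j S between n0,n3
  Y(R5) = 0.007246+0.000j S between n1,n2
  Y(L1) = 0.000-0.01476j S between n3,n1
  Y(R6) = 0.001252+0.000j S between n3,n2
  Y(L2) = 0.000-0.02421j S between n4,n2
  Y(R7) = 0.4587+0.000j S between n1,n4
  Y(R8) = 0.003831+0.000j S between n1,n2
  Y(R9) = 0.8696+0.000j S between n0,n2
  Y(L3) = 0.000-0.03434j S between n1,n4
  Y(C1) = 0.000+0.004584j S between n3,n0
  I1: injects 0.341 A into n0 (from n3)
  Y(L4) = 0.000-0.7662j S between n2,n1
  Y(R10) = 0.3333+0.000j S between n2,n3
  Y(R11) = 0.005208+0.000j S between n3,n2
  Y(C2) = 0.000+0.1747j S between n1,n0
  I2: injects 0.00116 A into n1 (from n3)
  Y(L5) = 0.000-0.004882j S between n3,n0
  V1: constraint V(n1)−V(n2) = 20.8
Assemble and solve the 5×5 MNA system:
  V(n1)=15.83-1.892j  V(n2)=-4.966-1.892j  V(n3)=-2.469-1.104j  V(n4)=15.70-0.8174j
  i(V1)=-5.431+14.52j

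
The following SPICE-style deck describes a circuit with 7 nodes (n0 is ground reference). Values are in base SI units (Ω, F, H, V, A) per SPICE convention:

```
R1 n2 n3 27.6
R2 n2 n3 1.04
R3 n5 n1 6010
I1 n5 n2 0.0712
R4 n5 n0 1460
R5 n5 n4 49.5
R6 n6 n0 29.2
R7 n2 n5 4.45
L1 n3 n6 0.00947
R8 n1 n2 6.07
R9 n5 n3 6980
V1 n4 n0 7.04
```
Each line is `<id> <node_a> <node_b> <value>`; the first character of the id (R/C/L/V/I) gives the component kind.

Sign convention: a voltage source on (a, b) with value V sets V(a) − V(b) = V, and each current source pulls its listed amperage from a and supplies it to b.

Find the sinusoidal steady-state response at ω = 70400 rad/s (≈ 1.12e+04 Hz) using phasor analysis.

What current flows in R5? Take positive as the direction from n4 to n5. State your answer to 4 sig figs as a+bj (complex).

0.005924-0.01018j A

Element admittances at ω=70400 rad/s:
  Y(R1) = 0.03623+0.000j S between n2,n3
  Y(R2) = 0.9615+0.000j S between n2,n3
  Y(R3) = 0.0001664+0.000j S between n5,n1
  I1: injects 0.0712 A into n2 (from n5)
  Y(R4) = 0.0006849+0.000j S between n5,n0
  Y(R5) = 0.02020+0.000j S between n5,n4
  Y(R6) = 0.03425+0.000j S between n6,n0
  Y(R7) = 0.2247+0.000j S between n2,n5
  Y(L1) = 0.000-0.001500j S between n3,n6
  Y(R8) = 0.1647+0.000j S between n1,n2
  Y(R9) = 0.0001433+0.000j S between n5,n3
  V1: constraint V(n4)−V(n0) = 7.04
Assemble and solve the 7×7 MNA system:
  V(n1)=7.057+0.5507j  V(n2)=7.057+0.5508j  V(n3)=7.056+0.5613j  V(n4)=7.040+0.000j  V(n5)=6.747+0.5040j  V(n6)=0.03805-0.3074j
  i(V1)=-0.005924+0.01018j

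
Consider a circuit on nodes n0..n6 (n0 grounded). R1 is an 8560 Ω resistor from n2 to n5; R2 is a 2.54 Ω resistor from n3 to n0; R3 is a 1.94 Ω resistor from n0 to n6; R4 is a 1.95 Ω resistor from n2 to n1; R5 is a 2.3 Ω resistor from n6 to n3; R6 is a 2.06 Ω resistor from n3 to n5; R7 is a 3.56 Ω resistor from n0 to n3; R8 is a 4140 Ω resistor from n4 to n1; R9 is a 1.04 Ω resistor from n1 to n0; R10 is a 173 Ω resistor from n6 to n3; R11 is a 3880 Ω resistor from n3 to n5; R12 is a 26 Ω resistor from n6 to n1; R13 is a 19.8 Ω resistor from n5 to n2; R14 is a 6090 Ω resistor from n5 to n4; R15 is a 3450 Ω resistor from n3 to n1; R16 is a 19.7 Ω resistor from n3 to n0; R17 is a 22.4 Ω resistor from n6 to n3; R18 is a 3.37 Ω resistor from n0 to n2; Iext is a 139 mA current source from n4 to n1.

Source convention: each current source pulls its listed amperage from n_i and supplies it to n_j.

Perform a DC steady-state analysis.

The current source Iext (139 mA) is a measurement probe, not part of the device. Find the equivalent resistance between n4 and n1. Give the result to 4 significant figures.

MNA unknowns: 6 node voltages V₁..V_6
R1: Y=0.0001168 on G[2,5]
R2: Y=0.3937 on G[3,0]
R3: Y=0.5155 on G[0,6]
R4: Y=0.5128 on G[2,1]
R5: Y=0.4348 on G[6,3]
R6: Y=0.4854 on G[3,5]
R7: Y=0.2809 on G[0,3]
R8: Y=0.0002415 on G[4,1]
R9: Y=0.9615 on G[1,0]
R10: Y=0.005780 on G[6,3]
R11: Y=0.0002577 on G[3,5]
R12: Y=0.03846 on G[6,1]
R13: Y=0.05051 on G[5,2]
R14: Y=0.0001642 on G[5,4]
R15: Y=0.0002899 on G[3,1]
R16: Y=0.05076 on G[3,0]
R17: Y=0.04464 on G[6,3]
R18: Y=0.2967 on G[0,2]
Iext: z[4]−=0.139, z[1]+=0.139
solve → V1=0.04223, V2=0.01654, V3=-0.04795, V4=-342.6, V5=-0.1467, V6=-0.02083

R_eq = 2465. Ω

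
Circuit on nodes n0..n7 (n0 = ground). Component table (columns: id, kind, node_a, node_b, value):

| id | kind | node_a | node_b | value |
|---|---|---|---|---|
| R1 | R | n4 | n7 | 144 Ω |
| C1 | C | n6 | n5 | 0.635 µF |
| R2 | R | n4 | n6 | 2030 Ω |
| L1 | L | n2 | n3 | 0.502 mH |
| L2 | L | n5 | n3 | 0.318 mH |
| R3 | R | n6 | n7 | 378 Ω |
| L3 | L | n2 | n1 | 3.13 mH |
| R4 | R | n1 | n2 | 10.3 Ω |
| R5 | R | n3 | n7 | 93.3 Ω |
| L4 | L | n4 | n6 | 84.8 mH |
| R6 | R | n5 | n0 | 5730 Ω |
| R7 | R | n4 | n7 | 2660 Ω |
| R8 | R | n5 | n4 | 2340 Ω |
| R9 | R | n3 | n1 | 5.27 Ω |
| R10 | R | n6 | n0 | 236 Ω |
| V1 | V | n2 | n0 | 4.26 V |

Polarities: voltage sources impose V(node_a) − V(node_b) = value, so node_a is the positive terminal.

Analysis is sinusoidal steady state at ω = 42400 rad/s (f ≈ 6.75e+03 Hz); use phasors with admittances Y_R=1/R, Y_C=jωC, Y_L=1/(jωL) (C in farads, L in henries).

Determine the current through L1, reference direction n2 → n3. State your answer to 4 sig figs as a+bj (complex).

Element admittances at ω=42400 rad/s:
  Y(R1) = 0.006944+0.000j S between n4,n7
  Y(C1) = 0.000+0.02692j S between n6,n5
  Y(R2) = 0.0004926+0.000j S between n4,n6
  Y(L1) = 0.000-0.04698j S between n2,n3
  Y(L2) = 0.000-0.07417j S between n5,n3
  Y(R3) = 0.002646+0.000j S between n6,n7
  Y(L3) = 0.000-0.007535j S between n2,n1
  Y(R4) = 0.09709+0.000j S between n1,n2
  Y(R5) = 0.01072+0.000j S between n3,n7
  Y(L4) = 0.000-0.0002781j S between n4,n6
  Y(R6) = 0.0001745+0.000j S between n5,n0
  Y(R7) = 0.0003759+0.000j S between n4,n7
  Y(R8) = 0.0004274+0.000j S between n5,n4
  Y(R9) = 0.1898+0.000j S between n3,n1
  Y(R10) = 0.004237+0.000j S between n6,n0
  V1: constraint V(n2)−V(n0) = 4.26
Assemble and solve the 8×8 MNA system:
  V(n1)=4.154-0.09823j  V(n2)=4.260+0.000j  V(n3)=4.095-0.1443j  V(n4)=4.099-0.06002j  V(n5)=4.120-0.3843j  V(n6)=4.044+0.2498j  V(n7)=4.090-0.06405j
  i(V1)=-0.01785-0.0009914j

0.006778-0.007744j A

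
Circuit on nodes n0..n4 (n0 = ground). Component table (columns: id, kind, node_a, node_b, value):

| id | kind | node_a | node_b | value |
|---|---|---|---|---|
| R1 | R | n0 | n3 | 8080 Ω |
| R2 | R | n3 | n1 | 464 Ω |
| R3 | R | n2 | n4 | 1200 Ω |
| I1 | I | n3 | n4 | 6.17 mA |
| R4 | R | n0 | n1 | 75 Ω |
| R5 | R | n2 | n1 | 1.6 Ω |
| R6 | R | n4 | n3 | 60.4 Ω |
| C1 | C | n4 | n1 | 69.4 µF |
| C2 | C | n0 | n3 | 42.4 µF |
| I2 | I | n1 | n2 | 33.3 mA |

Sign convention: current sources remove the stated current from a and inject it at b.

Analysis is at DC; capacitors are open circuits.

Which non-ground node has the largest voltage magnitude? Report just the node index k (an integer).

Element admittances at DC:
  Y(R1) = 0.0001238 S between n0,n3
  Y(R2) = 0.002155 S between n3,n1
  Y(R3) = 0.0008333 S between n2,n4
  I1: injects 0.00617 A into n4 (from n3)
  Y(R4) = 0.01333 S between n0,n1
  Y(R5) = 0.6250 S between n2,n1
  Y(R6) = 0.01656 S between n4,n3
  Y(C1) = 0.000 S between n4,n1
  Y(C2) = 0.000 S between n0,n3
  I2: injects 0.0333 A into n2 (from n1)
Assemble and solve the 4×4 MNA system:
  V(n1)=0.0007581  V(n2)=0.05434  V(n3)=-0.08167  V(n4)=0.2797

4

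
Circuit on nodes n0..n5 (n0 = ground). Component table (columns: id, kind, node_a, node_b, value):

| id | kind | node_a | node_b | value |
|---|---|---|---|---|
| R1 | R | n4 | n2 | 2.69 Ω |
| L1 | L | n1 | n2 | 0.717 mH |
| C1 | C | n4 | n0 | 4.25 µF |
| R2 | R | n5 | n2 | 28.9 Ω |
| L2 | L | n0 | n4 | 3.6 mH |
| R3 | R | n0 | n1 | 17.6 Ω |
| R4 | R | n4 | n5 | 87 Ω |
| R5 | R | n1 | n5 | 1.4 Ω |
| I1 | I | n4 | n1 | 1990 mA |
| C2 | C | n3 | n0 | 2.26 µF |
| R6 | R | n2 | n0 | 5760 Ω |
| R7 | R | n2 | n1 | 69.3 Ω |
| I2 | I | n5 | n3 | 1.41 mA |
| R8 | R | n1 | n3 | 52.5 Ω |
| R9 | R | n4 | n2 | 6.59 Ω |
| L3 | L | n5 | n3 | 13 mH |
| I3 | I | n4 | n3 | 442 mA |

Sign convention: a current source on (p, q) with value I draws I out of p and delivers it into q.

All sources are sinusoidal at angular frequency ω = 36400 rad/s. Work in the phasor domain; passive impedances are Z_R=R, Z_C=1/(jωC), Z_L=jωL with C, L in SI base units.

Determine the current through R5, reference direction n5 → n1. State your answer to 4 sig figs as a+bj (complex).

MNA unknowns: 5 node voltages V₁..V_5
R1: Y=0.3717+0.000j on G[4,2]
L1: Y=0.000-0.03832j on G[1,2]
C1: Y=0.000+0.1547j on G[4,0]
R2: Y=0.03460+0.000j on G[5,2]
L2: Y=0.000-0.007631j on G[0,4]
R3: Y=0.05682+0.000j on G[0,1]
R4: Y=0.01149+0.000j on G[4,5]
R5: Y=0.7143+0.000j on G[1,5]
I1: z[4]−=1.99, z[1]+=1.99
C2: Y=0.000+0.08226j on G[3,0]
R6: Y=0.0001736+0.000j on G[2,0]
R7: Y=0.01443+0.000j on G[2,1]
I2: z[5]−=0.00141, z[3]+=0.00141
R8: Y=0.01905+0.000j on G[1,3]
R9: Y=0.1517+0.000j on G[4,2]
L3: Y=0.000-0.002113j on G[5,3]
I3: z[4]−=0.442, z[3]+=0.442
solve → V1=13.78+7.716j, V2=-3.441+8.565j, V3=3.447-8.193j, V4=-4.919+9.901j, V5=12.66+7.813j

-0.7946+0.06949j A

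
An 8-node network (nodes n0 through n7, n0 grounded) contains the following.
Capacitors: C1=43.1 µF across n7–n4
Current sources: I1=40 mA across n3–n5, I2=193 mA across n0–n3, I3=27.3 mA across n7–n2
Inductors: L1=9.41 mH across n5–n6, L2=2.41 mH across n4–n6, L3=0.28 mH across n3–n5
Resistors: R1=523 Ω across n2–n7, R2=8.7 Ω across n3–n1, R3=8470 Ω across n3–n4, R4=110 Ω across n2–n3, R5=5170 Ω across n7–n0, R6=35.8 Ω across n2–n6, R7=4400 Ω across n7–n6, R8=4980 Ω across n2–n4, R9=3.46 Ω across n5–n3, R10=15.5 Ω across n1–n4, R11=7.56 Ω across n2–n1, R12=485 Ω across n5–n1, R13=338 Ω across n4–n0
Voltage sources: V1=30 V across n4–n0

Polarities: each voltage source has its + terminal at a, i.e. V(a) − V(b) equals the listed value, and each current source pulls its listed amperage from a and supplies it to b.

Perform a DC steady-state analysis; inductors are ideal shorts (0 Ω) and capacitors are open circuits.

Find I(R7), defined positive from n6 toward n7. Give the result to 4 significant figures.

MNA unknowns: 7 node voltages V₁..V_7 plus 4 source currents (L1, L2, L3, V1)
C1: Y=0.000 on G[7,4]
I1: z[3]−=0.04, z[5]+=0.04
L1: row V5−V6=0, i_L1 at 5,6
R1: Y=0.001912 on G[2,7]
R2: Y=0.1149 on G[3,1]
R3: Y=0.0001181 on G[3,4]
R4: Y=0.009091 on G[2,3]
L2: row V4−V6=0, i_L2 at 4,6
R5: Y=0.0001934 on G[7,0]
R6: Y=0.02793 on G[2,6]
R7: Y=0.0002273 on G[7,6]
I2: z[0]−=0.193, z[3]+=0.193
R8: Y=0.0002008 on G[2,4]
R9: Y=0.2890 on G[5,3]
I3: z[7]−=0.0273, z[2]+=0.0273
L3: row V3−V5=0, i_L3 at 3,5
R10: Y=0.06452 on G[1,4]
R11: Y=0.1323 on G[2,1]
R12: Y=0.002062 on G[5,1]
R13: Y=0.002959 on G[4,0]
V1: row V4−V0=30, i_V1 at 4,0
solve → V1=30.00, V2=30.00, V3=30.00, V4=30.00, V5=30.00, V6=30.00, V7=15.81
aux → i_L1=0.1931, i_L2=-0.1899, i_L3=0.1531, i_V1=0.1012

0.003225 A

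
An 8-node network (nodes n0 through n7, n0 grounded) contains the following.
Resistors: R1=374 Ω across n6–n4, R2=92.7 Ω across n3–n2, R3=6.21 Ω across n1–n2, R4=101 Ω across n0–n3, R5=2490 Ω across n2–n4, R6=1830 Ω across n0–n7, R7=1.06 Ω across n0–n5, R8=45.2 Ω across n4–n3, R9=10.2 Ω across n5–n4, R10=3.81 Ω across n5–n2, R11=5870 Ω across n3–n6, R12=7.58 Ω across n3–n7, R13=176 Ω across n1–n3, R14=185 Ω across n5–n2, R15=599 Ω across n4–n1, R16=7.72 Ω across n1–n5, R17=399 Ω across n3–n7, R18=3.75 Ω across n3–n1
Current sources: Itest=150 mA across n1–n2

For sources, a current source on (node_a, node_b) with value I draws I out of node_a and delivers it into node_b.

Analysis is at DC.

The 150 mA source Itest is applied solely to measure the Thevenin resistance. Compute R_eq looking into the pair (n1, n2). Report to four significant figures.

R_eq = 3.716 Ω

MNA unknowns: 7 node voltages V₁..V_7
R1: Y=0.002674 on G[6,4]
R2: Y=0.01079 on G[3,2]
R3: Y=0.1610 on G[1,2]
R4: Y=0.009901 on G[0,3]
R5: Y=0.0004016 on G[2,4]
R6: Y=0.0005464 on G[0,7]
R7: Y=0.9434 on G[0,5]
R8: Y=0.02212 on G[4,3]
R9: Y=0.09804 on G[5,4]
R10: Y=0.2625 on G[5,2]
R11: Y=0.0001704 on G[3,6]
R12: Y=0.1319 on G[3,7]
R13: Y=0.005682 on G[1,3]
R14: Y=0.005405 on G[5,2]
R15: Y=0.001669 on G[4,1]
R16: Y=0.1295 on G[1,5]
R17: Y=0.002506 on G[3,7]
R18: Y=0.2667 on G[3,1]
Itest: z[1]−=0.15, z[2]+=0.15
solve → V1=-0.3500, V2=0.2074, V3=-0.2986, V4=-0.05581, V5=0.003306, V6=-0.07036, V7=-0.2974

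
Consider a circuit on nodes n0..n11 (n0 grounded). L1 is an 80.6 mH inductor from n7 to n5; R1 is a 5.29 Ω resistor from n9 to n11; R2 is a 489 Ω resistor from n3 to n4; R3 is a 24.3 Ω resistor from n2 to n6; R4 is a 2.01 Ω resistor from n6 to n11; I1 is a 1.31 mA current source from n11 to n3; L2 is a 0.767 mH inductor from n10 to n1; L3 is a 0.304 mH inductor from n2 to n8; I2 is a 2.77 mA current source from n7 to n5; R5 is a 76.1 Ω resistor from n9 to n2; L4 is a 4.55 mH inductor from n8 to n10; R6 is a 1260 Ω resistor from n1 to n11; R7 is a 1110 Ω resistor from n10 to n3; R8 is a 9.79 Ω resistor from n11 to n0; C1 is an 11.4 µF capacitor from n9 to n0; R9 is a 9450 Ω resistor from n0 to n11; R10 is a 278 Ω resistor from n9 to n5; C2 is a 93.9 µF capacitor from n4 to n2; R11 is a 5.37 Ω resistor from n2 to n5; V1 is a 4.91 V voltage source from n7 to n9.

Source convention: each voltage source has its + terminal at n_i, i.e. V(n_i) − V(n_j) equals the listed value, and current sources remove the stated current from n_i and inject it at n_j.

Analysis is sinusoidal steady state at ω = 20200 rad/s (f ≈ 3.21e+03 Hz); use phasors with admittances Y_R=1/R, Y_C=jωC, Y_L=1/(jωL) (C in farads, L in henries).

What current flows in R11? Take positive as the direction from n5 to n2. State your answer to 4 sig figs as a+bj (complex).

MNA unknowns: 11 node voltages V₁..V_11 plus 1 source current (V1)
L1: Y=0.000-0.0006142j on G[7,5]
R1: Y=0.1890+0.000j on G[9,11]
R2: Y=0.002045+0.000j on G[3,4]
R3: Y=0.04115+0.000j on G[2,6]
R4: Y=0.4975+0.000j on G[6,11]
I1: z[11]−=0.00131, z[3]+=0.00131
L2: Y=0.000-0.06454j on G[10,1]
L3: Y=0.000-0.1628j on G[2,8]
I2: z[7]−=0.00277, z[5]+=0.00277
R5: Y=0.01314+0.000j on G[9,2]
L4: Y=0.000-0.01088j on G[8,10]
R6: Y=0.0007937+0.000j on G[1,11]
R7: Y=0.0009009+0.000j on G[10,3]
R8: Y=0.1021+0.000j on G[11,0]
C1: Y=0.000+0.2303j on G[9,0]
R9: Y=0.0001058+0.000j on G[0,11]
R10: Y=0.003597+0.000j on G[9,5]
C2: Y=0.000+1.897j on G[4,2]
R11: Y=0.1862+0.000j on G[2,5]
V1: row V7−V9=4.91, i_V1 at 7,9
solve → V1=0.07904-0.02260j, V2=0.07856-0.05530j, V3=0.5235-0.04536j, V4=0.07857-0.05578j, V5=0.09194-0.06980j, V6=0.01199-0.008634j, V7=4.912+0.002878j, V8=0.07860-0.05320j, V9=0.002120+0.002878j, V10=0.07926-0.02171j, V11=0.006481-0.004774j
aux → i_V1=-0.002815+0.002961j

0.002492-0.002699j A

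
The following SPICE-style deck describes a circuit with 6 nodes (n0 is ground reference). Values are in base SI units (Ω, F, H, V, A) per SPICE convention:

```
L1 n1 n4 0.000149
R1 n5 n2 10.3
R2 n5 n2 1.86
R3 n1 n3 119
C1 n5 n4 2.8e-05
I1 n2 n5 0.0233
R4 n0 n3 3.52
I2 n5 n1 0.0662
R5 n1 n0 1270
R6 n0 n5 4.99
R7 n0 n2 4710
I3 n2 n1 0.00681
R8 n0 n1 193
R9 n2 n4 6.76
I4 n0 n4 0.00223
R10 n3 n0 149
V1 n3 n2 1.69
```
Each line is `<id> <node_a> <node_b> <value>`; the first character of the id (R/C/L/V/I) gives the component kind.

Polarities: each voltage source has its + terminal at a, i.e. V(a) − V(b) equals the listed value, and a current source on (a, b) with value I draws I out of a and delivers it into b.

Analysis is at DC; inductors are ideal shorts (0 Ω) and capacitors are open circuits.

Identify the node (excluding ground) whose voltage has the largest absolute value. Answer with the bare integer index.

Element admittances at DC:
  L1: short n1↔n4 (DC inductor)
  Y(R1) = 0.09709 S between n5,n2
  Y(R2) = 0.5376 S between n5,n2
  Y(R3) = 0.008403 S between n1,n3
  Y(C1) = 0.000 S between n5,n4
  I1: injects 0.0233 A into n5 (from n2)
  Y(R4) = 0.2841 S between n0,n3
  I2: injects 0.0662 A into n1 (from n5)
  Y(R5) = 0.0007874 S between n1,n0
  Y(R6) = 0.2004 S between n0,n5
  Y(R7) = 0.0002123 S between n0,n2
  I3: injects 0.00681 A into n1 (from n2)
  Y(R8) = 0.005181 S between n0,n1
  Y(R9) = 0.1479 S between n2,n4
  I4: injects 0.00223 A into n4 (from n0)
  Y(R10) = 0.006711 S between n3,n0
  V1: constraint V(n3)−V(n2) = 1.69
Assemble and solve the 7×7 MNA system:
  V(n1)=-0.4832  V(n2)=-1.074  V(n3)=0.6162  V(n4)=-0.4832  V(n5)=-0.8675
  i(L1)=0.08513  i(V1)=-0.1884

2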